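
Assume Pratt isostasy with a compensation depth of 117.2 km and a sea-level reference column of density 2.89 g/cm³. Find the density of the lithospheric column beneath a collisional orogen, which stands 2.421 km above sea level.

Pratt balance: ρ_ref D = ρ (D + h).
ρ = ρ_ref D/(D + h) = 2.89 × 117.2 km/(117.2 km + 2.421 km) = 2.83 g/cm³.

2.83 g/cm³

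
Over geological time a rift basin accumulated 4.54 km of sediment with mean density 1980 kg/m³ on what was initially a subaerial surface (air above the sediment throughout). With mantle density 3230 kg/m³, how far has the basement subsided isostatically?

Subaerial load: s = t ρ_sed / ρ_m = 4.54 km × 1980/3230 = 2.78 km.

2.78 km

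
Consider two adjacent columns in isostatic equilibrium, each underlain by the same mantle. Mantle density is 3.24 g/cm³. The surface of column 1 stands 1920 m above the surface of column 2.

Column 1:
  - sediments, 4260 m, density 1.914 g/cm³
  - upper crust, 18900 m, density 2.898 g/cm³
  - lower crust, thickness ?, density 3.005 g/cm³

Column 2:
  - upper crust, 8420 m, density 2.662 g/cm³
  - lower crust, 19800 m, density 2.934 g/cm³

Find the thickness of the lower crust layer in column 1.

21400 m

Take the compensation level at the base of the deeper column (depth z_c below the surface of column 1) and equate Σ ρ_i t_i down to z_c; mantle fills any gap and the z_c terms cancel.
Column 1: 4260×1.914 + 18900×2.898 + x×3.005 + (z_c − 23160 − x)×3.24
Column 2: 1920×0 + 8420×2.662 + 19800×2.934 + (z_c − 1920 − 28220)×3.24
The z_c×3.24 term appears on both sides and cancels. Collect the known terms of each column as K = Σ(ρt)_known − 3.24 × (depth of known layers): K_1 = 62925.84 − 3.24×23160 = −12112.56; K_2 = 80507.24 − 3.24×(1920 + 28220) = −17146.36.
Balance: K_1 − x×(3.24 − 3.005) = K_2, so x = (K_1 − K_2)/(3.24 − 3.005) = 5033.8/0.235 = 21400 m.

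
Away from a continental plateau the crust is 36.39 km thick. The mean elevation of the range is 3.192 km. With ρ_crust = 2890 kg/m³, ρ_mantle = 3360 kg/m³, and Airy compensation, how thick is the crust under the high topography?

59.2 km

Root depth r = h ρ_c / (ρ_m − ρ_c) = 3.192 km × 2890 / 470 = 19.63 km.
Total thickness = T + h + r = 36.39 km + 3.192 km + 19.63 km = 59.2 km.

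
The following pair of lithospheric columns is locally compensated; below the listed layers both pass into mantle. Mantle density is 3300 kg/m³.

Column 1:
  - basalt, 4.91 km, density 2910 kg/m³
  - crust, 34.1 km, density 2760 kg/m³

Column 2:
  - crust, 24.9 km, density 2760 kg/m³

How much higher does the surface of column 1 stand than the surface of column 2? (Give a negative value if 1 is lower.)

2.09 km

For any compensation level in the mantle, the mantle terms cancel and isostasy reduces to e = (Σt_1 − Σt_2) − (Σ(ρt)_1 − Σ(ρt)_2) / ρ_m.
Σt_1 = 39.01 km; Σt_2 = 24.9 km; Σ(ρt)_1 = 108404.1; Σ(ρt)_2 = 68724 (in km·kg/m³).
e = (39.01 − 24.9) − (108404.1 − 68724) / 3300 = 2.09 km.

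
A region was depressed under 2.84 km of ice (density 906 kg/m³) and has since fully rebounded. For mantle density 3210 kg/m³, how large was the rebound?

0.802 km

Removing the load lets mantle flow back in; uplift u satisfies ρ_ice t = ρ_m u.
u = t ρ_ice/ρ_m = 2.84 km × 906/3210 = 0.802 km.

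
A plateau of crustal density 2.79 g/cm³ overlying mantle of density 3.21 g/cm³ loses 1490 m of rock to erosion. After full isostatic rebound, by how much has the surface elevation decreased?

195 m

Rebound u = e ρ_c/ρ_m = 1490 m × 2.79/3.21 = 1295 m.
Net surface drop = e − u = 1490 m − 1295 m = e (ρ_m − ρ_c)/ρ_m = 195 m.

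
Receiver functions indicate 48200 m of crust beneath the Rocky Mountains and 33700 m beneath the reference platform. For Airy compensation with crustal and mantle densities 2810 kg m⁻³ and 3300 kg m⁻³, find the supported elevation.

2150 m

Excess crust Δ = 48200 m − 33700 m = 14500 m, split between elevation h and root r with h + r = Δ.
Airy balance ρ_c h = (ρ_m − ρ_c) r gives r = h ρ_c/(ρ_m − ρ_c), so h (1 + ρ_c/(ρ_m − ρ_c)) = Δ, i.e. h = Δ (ρ_m − ρ_c)/ρ_m.
h = 14500 m × 490/3300 = 2150 m.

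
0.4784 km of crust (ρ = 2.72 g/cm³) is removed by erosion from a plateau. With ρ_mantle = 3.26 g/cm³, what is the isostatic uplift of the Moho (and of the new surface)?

Unloading: uplift u = e ρ_c/ρ_m = 0.4784 km × 2.72/3.26 = 0.399 km.

0.399 km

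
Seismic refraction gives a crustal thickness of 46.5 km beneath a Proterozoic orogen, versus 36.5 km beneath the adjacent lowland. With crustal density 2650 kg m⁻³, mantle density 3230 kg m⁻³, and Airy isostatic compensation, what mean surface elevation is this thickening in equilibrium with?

Excess crust Δ = 46.5 km − 36.5 km = 10 km, split between elevation h and root r with h + r = Δ.
Airy balance ρ_c h = (ρ_m − ρ_c) r gives r = h ρ_c/(ρ_m − ρ_c), so h (1 + ρ_c/(ρ_m − ρ_c)) = Δ, i.e. h = Δ (ρ_m − ρ_c)/ρ_m.
h = 10 km × 580/3230 = 1.8 km.

1.8 km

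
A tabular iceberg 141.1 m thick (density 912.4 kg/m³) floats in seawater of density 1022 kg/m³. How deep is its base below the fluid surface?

Draft d = t ρ_obj/ρ_fluid = 141.1 m × 912.4/1022 = 126 m.

126 m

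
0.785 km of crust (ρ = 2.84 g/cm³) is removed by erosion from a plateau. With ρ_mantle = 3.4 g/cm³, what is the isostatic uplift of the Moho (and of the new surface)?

0.656 km

Unloading: uplift u = e ρ_c/ρ_m = 0.785 km × 2.84/3.4 = 0.656 km.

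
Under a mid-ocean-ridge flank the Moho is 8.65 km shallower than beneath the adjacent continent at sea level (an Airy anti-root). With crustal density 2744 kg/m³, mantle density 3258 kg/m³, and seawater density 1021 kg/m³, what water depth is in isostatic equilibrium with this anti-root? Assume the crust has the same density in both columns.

Replacing a thickness d of crust by seawater at the top must be balanced by replacing crust with mantle at the base: d (ρ_c − ρ_w) = a (ρ_m − ρ_c).
d = a (ρ_m − ρ_c)/(ρ_c − ρ_w) = 8.65 km × 514/1723 = 2.58 km.

2.58 km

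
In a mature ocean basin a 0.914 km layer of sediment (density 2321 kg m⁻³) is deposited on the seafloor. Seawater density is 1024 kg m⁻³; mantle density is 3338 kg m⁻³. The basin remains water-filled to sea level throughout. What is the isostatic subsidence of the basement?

Submarine loading: the sediment displaces seawater, and the subsidence is in turn flooded, so s (ρ_m − ρ_w) = t (ρ_sed − ρ_w).
s = 0.914 km × (2321 − 1024) / (3338 − 1024) = 0.512 km.

0.512 km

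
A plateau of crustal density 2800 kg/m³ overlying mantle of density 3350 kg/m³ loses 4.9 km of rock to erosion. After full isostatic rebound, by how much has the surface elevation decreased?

0.804 km

Rebound u = e ρ_c/ρ_m = 4.9 km × 2800/3350 = 4.096 km.
Net surface drop = e − u = 4.9 km − 4.096 km = e (ρ_m − ρ_c)/ρ_m = 0.804 km.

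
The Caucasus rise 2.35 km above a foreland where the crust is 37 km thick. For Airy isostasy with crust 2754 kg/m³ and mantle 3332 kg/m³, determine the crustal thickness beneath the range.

50.5 km

Root depth r = h ρ_c / (ρ_m − ρ_c) = 2.35 km × 2754 / 578 = 11.2 km.
Total thickness = T + h + r = 37 km + 2.35 km + 11.2 km = 50.5 km.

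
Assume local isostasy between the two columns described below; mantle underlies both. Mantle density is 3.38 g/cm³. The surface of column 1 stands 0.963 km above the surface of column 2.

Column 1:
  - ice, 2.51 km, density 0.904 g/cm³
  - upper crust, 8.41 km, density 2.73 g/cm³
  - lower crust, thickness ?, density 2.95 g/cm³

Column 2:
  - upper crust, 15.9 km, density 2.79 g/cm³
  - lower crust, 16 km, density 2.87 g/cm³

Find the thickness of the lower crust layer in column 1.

Take the compensation level at the base of the deeper column (depth z_c below the surface of column 1) and equate Σ ρ_i t_i down to z_c; mantle fills any gap and the z_c terms cancel.
Column 1: 2.51×0.904 + 8.41×2.73 + x×2.95 + (z_c − 10.92 − x)×3.38
Column 2: 0.963×0 + 15.9×2.79 + 16×2.87 + (z_c − 0.963 − 31.9)×3.38
The z_c×3.38 term appears on both sides and cancels. Collect the known terms of each column as K = Σ(ρt)_known − 3.38 × (depth of known layers): K_1 = 25.22834 − 3.38×10.92 = −11.68126; K_2 = 90.281 − 3.38×(0.963 + 31.9) = −20.79594.
Balance: K_1 − x×(3.38 − 2.95) = K_2, so x = (K_1 − K_2)/(3.38 − 2.95) = 9.11468/0.43 = 21.2 km.

21.2 km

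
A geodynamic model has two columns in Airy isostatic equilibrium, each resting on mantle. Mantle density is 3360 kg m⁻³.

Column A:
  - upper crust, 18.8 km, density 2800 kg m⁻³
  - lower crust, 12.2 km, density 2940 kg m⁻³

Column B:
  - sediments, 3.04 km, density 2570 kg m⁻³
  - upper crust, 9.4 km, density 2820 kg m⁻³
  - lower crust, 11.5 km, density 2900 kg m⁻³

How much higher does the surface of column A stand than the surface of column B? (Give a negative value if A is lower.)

For any compensation level in the mantle, the mantle terms cancel and isostasy reduces to e = (Σt_A − Σt_B) − (Σ(ρt)_A − Σ(ρt)_B) / ρ_m.
Σt_A = 31 km; Σt_B = 23.94 km; Σ(ρt)_A = 88508; Σ(ρt)_B = 67670.8 (in km·kg m⁻³).
e = (31 − 23.94) − (88508 − 67670.8) / 3360 = 0.858 km.

0.858 km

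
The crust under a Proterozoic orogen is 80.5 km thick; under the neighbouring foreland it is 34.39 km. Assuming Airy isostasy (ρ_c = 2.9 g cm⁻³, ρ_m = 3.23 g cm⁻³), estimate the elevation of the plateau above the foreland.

4.71 km

Excess crust Δ = 80.5 km − 34.39 km = 46.11 km, split between elevation h and root r with h + r = Δ.
Airy balance ρ_c h = (ρ_m − ρ_c) r gives r = h ρ_c/(ρ_m − ρ_c), so h (1 + ρ_c/(ρ_m − ρ_c)) = Δ, i.e. h = Δ (ρ_m − ρ_c)/ρ_m.
h = 46.11 km × 0.33/3.23 = 4.71 km.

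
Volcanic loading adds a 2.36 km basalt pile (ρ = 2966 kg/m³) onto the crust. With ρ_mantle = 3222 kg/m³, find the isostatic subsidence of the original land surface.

Subaerial loading: s = t ρ_load / ρ_m.
s = 2.36 km × 2966/3222 = 2.17 km.

2.17 km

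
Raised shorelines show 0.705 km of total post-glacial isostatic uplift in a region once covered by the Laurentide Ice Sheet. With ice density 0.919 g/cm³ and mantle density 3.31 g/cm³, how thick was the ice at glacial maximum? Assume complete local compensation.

2.54 km

u = t ρ_ice/ρ_m → t = u ρ_m/ρ_ice = 0.705 km × 3.31/0.919 = 2.54 km.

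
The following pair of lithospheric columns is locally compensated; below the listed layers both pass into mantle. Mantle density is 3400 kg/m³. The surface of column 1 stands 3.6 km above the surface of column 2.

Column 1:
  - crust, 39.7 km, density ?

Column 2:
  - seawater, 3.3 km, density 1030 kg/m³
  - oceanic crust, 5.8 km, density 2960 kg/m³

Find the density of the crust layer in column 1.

2830 kg/m³

Take the compensation level at the base of the deeper column (depth z_c below the surface of column 1) and equate Σ ρ_i t_i down to z_c; mantle fills any gap and the z_c terms cancel.
Column 1: 39.7×ρ + (z_c − 39.7)×3400
Column 2: 3.6×0 + 3.3×1030 + 5.8×2960 + (z_c − 3.6 − 9.1)×3400
The z_c×3400 term appears on both sides and cancels. Collect the known terms of each column as K = Σ(ρt)_known − 3400 × (depth of known layers): K_1 = 0 − 3400×39.7 = −134980; K_2 = 20567 − 3400×(3.6 + 9.1) = −22613.
Balance: K_1 + 39.7×ρ = K_2, so ρ = (K_2 − K_1)/39.7 = 112367/39.7 = 2830 kg/m³.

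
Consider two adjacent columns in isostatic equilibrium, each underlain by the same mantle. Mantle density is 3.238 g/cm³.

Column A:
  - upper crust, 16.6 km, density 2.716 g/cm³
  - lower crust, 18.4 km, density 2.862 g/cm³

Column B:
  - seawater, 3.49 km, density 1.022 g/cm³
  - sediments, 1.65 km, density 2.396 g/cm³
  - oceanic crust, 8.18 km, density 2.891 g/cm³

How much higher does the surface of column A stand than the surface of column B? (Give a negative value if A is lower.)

1.12 km

For any compensation level in the mantle, the mantle terms cancel and isostasy reduces to e = (Σt_A − Σt_B) − (Σ(ρt)_A − Σ(ρt)_B) / ρ_m.
Σt_A = 35 km; Σt_B = 13.32 km; Σ(ρt)_A = 97.7464; Σ(ρt)_B = 31.16856 (in km·g/cm³).
e = (35 − 13.32) − (97.7464 − 31.16856) / 3.238 = 1.12 km.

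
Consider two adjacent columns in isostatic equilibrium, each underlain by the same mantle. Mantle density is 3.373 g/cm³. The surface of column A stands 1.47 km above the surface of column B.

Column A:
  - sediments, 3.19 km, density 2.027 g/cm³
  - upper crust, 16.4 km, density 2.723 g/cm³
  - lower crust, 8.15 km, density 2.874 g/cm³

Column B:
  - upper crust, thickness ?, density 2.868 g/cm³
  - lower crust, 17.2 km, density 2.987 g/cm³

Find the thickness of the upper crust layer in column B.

Take the compensation level at the base of the deeper column (depth z_c below the surface of column A) and equate Σ ρ_i t_i down to z_c; mantle fills any gap and the z_c terms cancel.
Column A: 3.19×2.027 + 16.4×2.723 + 8.15×2.874 + (z_c − 27.74)×3.373
Column B: 1.47×0 + x×2.868 + 17.2×2.987 + (z_c − 1.47 − 17.2 − x)×3.373
The z_c×3.373 term appears on both sides and cancels. Collect the known terms of each column as K = Σ(ρt)_known − 3.373 × (depth of known layers): K_A = 74.54643 − 3.373×27.74 = −19.02059; K_B = 51.3764 − 3.373×(1.47 + 17.2) = −11.59751.
Balance: K_A = K_B − x×(3.373 − 2.868), so x = (K_B − K_A)/(3.373 − 2.868) = 7.42308/0.505 = 14.7 km.

14.7 km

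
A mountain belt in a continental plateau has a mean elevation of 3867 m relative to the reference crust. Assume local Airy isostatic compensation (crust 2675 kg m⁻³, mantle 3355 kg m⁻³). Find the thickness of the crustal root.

In Airy isostatic equilibrium: the weight of the topography is balanced by the buoyancy of the root, ρ_c h = (ρ_m − ρ_c) r.
r = h · ρ_c / (ρ_m − ρ_c) = 3867 m × 2675 / (3355 − 2675) = 15200 m.

15200 m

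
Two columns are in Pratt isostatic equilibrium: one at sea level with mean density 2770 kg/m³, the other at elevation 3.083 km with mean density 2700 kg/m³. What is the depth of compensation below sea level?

119 km

ρ_ref D = ρ (D + h) → D (ρ_ref − ρ) = ρ h.
D = ρ h/(ρ_ref − ρ) = 2700 × 3.083 km/(2770 − 2700) = 119 km.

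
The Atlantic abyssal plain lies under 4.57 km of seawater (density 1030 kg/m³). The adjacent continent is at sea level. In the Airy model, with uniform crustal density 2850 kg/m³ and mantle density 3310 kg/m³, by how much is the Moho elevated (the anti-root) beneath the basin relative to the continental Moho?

Balancing pressure at the compensation depth: replacing crust with seawater at the top is compensated by replacing crust with mantle at the base: d (ρ_c − ρ_w) = a (ρ_m − ρ_c).
a = d (ρ_c − ρ_w)/(ρ_m − ρ_c) = 4.57 km × 1820/460 = 18.1 km.

18.1 km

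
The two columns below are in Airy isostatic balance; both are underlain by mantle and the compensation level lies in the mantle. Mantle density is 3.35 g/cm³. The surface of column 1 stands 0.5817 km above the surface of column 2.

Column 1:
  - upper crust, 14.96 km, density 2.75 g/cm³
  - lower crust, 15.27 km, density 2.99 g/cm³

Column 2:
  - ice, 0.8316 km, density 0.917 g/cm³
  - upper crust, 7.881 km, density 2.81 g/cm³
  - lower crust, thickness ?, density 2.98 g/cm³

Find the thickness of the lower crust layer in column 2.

Take the compensation level at the base of the deeper column (depth z_c below the surface of column 1) and equate Σ ρ_i t_i down to z_c; mantle fills any gap and the z_c terms cancel.
Column 1: 14.96×2.75 + 15.27×2.99 + (z_c − 30.23)×3.35
Column 2: 0.5817×0 + 0.8316×0.917 + 7.881×2.81 + x×2.98 + (z_c − 0.5817 − 8.7126 − x)×3.35
The z_c×3.35 term appears on both sides and cancels. Collect the known terms of each column as K = Σ(ρt)_known − 3.35 × (depth of known layers): K_1 = 86.7973 − 3.35×30.23 = −14.4732; K_2 = 22.9081872 − 3.35×(0.5817 + 8.7126) = −8.2277178.
Balance: K_1 = K_2 − x×(3.35 − 2.98), so x = (K_2 − K_1)/(3.35 − 2.98) = 6.24548/0.37 = 16.9 km.

16.9 km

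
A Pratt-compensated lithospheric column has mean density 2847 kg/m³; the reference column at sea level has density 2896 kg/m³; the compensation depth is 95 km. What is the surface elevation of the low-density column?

ρ_ref D = ρ (D + h) → h = D (ρ_ref − ρ)/ρ.
h = 95 km × (2896 − 2847)/2847 = 1.64 km.

1.64 km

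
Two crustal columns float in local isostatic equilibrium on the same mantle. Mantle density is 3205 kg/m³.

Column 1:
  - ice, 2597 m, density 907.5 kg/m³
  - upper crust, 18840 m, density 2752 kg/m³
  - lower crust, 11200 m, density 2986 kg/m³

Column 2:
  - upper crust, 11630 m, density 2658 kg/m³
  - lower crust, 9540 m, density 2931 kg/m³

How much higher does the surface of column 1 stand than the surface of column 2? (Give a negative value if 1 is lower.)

For any compensation level in the mantle, the mantle terms cancel and isostasy reduces to e = (Σt_1 − Σt_2) − (Σ(ρt)_1 − Σ(ρt)_2) / ρ_m.
Σt_1 = 32637 m; Σt_2 = 21170 m; Σ(ρt)_1 = 87647657.5; Σ(ρt)_2 = 58874280 (in m·kg/m³).
e = (32637 − 21170) − (87647657.5 − 58874280) / 3205 = 2490 m.

2490 m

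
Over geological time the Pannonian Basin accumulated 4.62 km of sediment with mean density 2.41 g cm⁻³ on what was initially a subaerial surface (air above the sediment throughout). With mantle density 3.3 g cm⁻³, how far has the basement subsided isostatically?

Subaerial load: s = t ρ_sed / ρ_m = 4.62 km × 2.41/3.3 = 3.37 km.

3.37 km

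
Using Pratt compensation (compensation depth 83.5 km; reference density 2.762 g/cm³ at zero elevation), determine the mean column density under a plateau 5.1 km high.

2.6 g/cm³

Pratt balance: ρ_ref D = ρ (D + h).
ρ = ρ_ref D/(D + h) = 2.762 × 83.5 km/(83.5 km + 5.1 km) = 2.6 g/cm³.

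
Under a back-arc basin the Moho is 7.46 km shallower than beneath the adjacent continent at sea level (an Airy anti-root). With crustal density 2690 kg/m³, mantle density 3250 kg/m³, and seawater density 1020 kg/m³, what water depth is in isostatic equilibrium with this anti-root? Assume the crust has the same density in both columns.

2.5 km

Replacing a thickness d of crust by seawater at the top must be balanced by replacing crust with mantle at the base: d (ρ_c − ρ_w) = a (ρ_m − ρ_c).
d = a (ρ_m − ρ_c)/(ρ_c − ρ_w) = 7.46 km × 560/1670 = 2.5 km.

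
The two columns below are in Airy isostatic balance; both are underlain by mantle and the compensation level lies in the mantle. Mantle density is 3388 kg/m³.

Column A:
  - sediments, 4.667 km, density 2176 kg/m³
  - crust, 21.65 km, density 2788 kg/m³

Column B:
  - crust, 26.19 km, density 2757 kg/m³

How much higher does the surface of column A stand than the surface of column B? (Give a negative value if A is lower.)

0.626 km

For any compensation level in the mantle, the mantle terms cancel and isostasy reduces to e = (Σt_A − Σt_B) − (Σ(ρt)_A − Σ(ρt)_B) / ρ_m.
Σt_A = 26.317 km; Σt_B = 26.19 km; Σ(ρt)_A = 70515.592; Σ(ρt)_B = 72205.83 (in km·kg/m³).
e = (26.317 − 26.19) − (70515.592 − 72205.83) / 3388 = 0.626 km.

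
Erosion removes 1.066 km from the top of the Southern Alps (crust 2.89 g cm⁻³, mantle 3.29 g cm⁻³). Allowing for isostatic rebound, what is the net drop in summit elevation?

Rebound u = e ρ_c/ρ_m = 1.066 km × 2.89/3.29 = 0.9364 km.
Net surface drop = e − u = 1.066 km − 0.9364 km = e (ρ_m − ρ_c)/ρ_m = 0.13 km.

0.13 km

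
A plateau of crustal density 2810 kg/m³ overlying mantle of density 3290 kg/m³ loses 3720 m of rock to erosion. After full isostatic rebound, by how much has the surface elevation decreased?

543 m

Rebound u = e ρ_c/ρ_m = 3720 m × 2810/3290 = 3177 m.
Net surface drop = e − u = 3720 m − 3177 m = e (ρ_m − ρ_c)/ρ_m = 543 m.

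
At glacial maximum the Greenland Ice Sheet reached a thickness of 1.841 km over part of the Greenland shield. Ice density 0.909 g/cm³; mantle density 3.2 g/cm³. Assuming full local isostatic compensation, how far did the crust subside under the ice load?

Balancing pressure at the compensation depth: the ice load ρ_ice t is balanced by mantle displaced below, ρ_m s.
s = t ρ_ice / ρ_m = 1.841 km × 0.909/3.2 = 0.523 km.

0.523 km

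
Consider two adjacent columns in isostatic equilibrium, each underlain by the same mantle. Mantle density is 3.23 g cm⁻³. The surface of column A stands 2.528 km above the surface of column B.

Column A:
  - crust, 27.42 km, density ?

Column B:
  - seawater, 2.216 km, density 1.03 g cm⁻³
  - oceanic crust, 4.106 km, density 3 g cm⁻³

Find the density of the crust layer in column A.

2.72 g cm⁻³

Take the compensation level at the base of the deeper column (depth z_c below the surface of column A) and equate Σ ρ_i t_i down to z_c; mantle fills any gap and the z_c terms cancel.
Column A: 27.42×ρ + (z_c − 27.42)×3.23
Column B: 2.528×0 + 2.216×1.03 + 4.106×3 + (z_c − 2.528 − 6.322)×3.23
The z_c×3.23 term appears on both sides and cancels. Collect the known terms of each column as K = Σ(ρt)_known − 3.23 × (depth of known layers): K_A = 0 − 3.23×27.42 = −88.5666; K_B = 14.60048 − 3.23×(2.528 + 6.322) = −13.98502.
Balance: K_A + 27.42×ρ = K_B, so ρ = (K_B − K_A)/27.42 = 74.5816/27.42 = 2.72 g cm⁻³.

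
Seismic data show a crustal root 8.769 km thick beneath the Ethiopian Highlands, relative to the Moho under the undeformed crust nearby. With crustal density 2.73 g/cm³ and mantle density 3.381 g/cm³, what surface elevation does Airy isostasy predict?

In Airy isostatic equilibrium: ρ_c h = (ρ_m − ρ_c) r.
h = r (ρ_m − ρ_c) / ρ_c = 8.769 km × (3.381 − 2.73) / 2.73 = 2.09 km.

2.09 km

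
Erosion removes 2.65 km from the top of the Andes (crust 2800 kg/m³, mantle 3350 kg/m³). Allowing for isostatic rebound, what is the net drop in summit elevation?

Rebound u = e ρ_c/ρ_m = 2.65 km × 2800/3350 = 2.215 km.
Net surface drop = e − u = 2.65 km − 2.215 km = e (ρ_m − ρ_c)/ρ_m = 0.435 km.

0.435 km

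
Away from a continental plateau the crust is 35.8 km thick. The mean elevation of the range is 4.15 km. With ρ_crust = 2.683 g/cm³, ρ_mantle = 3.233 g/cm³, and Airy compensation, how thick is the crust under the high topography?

60.2 km

Root depth r = h ρ_c / (ρ_m − ρ_c) = 4.15 km × 2.683 / 0.55 = 20.24 km.
Total thickness = T + h + r = 35.8 km + 4.15 km + 20.24 km = 60.2 km.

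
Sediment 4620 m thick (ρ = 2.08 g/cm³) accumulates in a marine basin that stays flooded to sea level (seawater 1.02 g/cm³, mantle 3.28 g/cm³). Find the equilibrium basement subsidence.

2170 m

Submarine loading: the sediment displaces seawater, and the subsidence is in turn flooded, so s (ρ_m − ρ_w) = t (ρ_sed − ρ_w).
s = 4620 m × (2.08 − 1.02) / (3.28 − 1.02) = 2170 m.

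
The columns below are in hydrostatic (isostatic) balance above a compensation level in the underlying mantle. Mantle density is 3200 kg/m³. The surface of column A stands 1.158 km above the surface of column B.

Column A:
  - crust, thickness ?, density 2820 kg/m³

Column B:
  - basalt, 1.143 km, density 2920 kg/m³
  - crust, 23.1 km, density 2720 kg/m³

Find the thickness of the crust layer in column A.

Take the compensation level at the base of the deeper column (depth z_c below the surface of column A) and equate Σ ρ_i t_i down to z_c; mantle fills any gap and the z_c terms cancel.
Column A: x×2820 + (z_c − 0 − x)×3200
Column B: 1.158×0 + 1.143×2920 + 23.1×2720 + (z_c − 1.158 − 24.243)×3200
The z_c×3200 term appears on both sides and cancels. Collect the known terms of each column as K = Σ(ρt)_known − 3200 × (depth of known layers): K_A = 0 − 3200×0 = 0; K_B = 66169.56 − 3200×(1.158 + 24.243) = −15113.64.
Balance: K_A − x×(3200 − 2820) = K_B, so x = (K_A − K_B)/(3200 − 2820) = 15113.6/380 = 39.8 km.

39.8 km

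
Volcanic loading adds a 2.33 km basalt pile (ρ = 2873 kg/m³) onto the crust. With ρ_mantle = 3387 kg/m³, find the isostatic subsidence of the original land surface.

1.98 km

Subaerial loading: s = t ρ_load / ρ_m.
s = 2.33 km × 2873/3387 = 1.98 km.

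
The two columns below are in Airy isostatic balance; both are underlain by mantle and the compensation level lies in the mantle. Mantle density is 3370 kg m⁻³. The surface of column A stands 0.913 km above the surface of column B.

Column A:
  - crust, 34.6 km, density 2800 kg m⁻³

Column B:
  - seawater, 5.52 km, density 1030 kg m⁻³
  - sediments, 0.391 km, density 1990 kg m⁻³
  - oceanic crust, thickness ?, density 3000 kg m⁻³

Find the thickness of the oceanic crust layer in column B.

8.62 km

Take the compensation level at the base of the deeper column (depth z_c below the surface of column A) and equate Σ ρ_i t_i down to z_c; mantle fills any gap and the z_c terms cancel.
Column A: 34.6×2800 + (z_c − 34.6)×3370
Column B: 0.913×0 + 5.52×1030 + 0.391×1990 + x×3000 + (z_c − 0.913 − 5.911 − x)×3370
The z_c×3370 term appears on both sides and cancels. Collect the known terms of each column as K = Σ(ρt)_known − 3370 × (depth of known layers): K_A = 96880 − 3370×34.6 = −19722; K_B = 6463.69 − 3370×(0.913 + 5.911) = −16533.19.
Balance: K_A = K_B − x×(3370 − 3000), so x = (K_B − K_A)/(3370 − 3000) = 3188.81/370 = 8.62 km.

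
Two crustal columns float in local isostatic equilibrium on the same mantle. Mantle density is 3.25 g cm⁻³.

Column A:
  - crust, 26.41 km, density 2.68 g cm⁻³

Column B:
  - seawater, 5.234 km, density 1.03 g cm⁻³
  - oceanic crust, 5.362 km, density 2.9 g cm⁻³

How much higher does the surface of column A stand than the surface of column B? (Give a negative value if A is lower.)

For any compensation level in the mantle, the mantle terms cancel and isostasy reduces to e = (Σt_A − Σt_B) − (Σ(ρt)_A − Σ(ρt)_B) / ρ_m.
Σt_A = 26.41 km; Σt_B = 10.596 km; Σ(ρt)_A = 70.7788; Σ(ρt)_B = 20.94082 (in km·g cm⁻³).
e = (26.41 − 10.596) − (70.7788 − 20.94082) / 3.25 = 0.479 km.

0.479 km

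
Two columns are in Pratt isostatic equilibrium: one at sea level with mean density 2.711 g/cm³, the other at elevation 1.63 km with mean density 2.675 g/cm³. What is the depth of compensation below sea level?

121 km

ρ_ref D = ρ (D + h) → D (ρ_ref − ρ) = ρ h.
D = ρ h/(ρ_ref − ρ) = 2.675 × 1.63 km/(2.711 − 2.675) = 121 km.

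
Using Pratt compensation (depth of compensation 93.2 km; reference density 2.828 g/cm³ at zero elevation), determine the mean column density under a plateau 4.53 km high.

Pratt balance: ρ_ref D = ρ (D + h).
ρ = ρ_ref D/(D + h) = 2.828 × 93.2 km/(93.2 km + 4.53 km) = 2.7 g/cm³.

2.7 g/cm³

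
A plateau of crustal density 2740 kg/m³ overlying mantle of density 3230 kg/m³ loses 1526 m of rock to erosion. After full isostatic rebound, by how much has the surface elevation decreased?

231 m

Rebound u = e ρ_c/ρ_m = 1526 m × 2740/3230 = 1295 m.
Net surface drop = e − u = 1526 m − 1295 m = e (ρ_m − ρ_c)/ρ_m = 231 m.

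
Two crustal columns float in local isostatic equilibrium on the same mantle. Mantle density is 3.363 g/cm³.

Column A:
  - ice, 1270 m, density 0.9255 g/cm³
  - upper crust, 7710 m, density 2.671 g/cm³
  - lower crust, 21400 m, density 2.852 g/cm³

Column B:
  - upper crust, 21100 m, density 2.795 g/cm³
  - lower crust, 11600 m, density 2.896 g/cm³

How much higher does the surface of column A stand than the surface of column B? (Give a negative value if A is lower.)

For any compensation level in the mantle, the mantle terms cancel and isostasy reduces to e = (Σt_A − Σt_B) − (Σ(ρt)_A − Σ(ρt)_B) / ρ_m.
Σt_A = 30380 m; Σt_B = 32700 m; Σ(ρt)_A = 82801.595; Σ(ρt)_B = 92568.1 (in m·g/cm³).
e = (30380 − 32700) − (82801.595 − 92568.1) / 3.363 = 584 m.

584 m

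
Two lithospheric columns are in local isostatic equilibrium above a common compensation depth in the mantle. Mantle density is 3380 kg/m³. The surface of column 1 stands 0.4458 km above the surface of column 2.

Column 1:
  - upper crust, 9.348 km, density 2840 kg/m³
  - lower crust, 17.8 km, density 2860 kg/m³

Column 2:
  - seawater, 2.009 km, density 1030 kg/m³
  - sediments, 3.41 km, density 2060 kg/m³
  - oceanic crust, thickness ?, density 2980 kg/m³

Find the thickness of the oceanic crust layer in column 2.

8.94 km

Take the compensation level at the base of the deeper column (depth z_c below the surface of column 1) and equate Σ ρ_i t_i down to z_c; mantle fills any gap and the z_c terms cancel.
Column 1: 9.348×2840 + 17.8×2860 + (z_c − 27.148)×3380
Column 2: 0.4458×0 + 2.009×1030 + 3.41×2060 + x×2980 + (z_c − 0.4458 − 5.419 − x)×3380
The z_c×3380 term appears on both sides and cancels. Collect the known terms of each column as K = Σ(ρt)_known − 3380 × (depth of known layers): K_1 = 77456.32 − 3380×27.148 = −14303.92; K_2 = 9093.87 − 3380×(0.4458 + 5.419) = −10729.154.
Balance: K_1 = K_2 − x×(3380 − 2980), so x = (K_2 − K_1)/(3380 − 2980) = 3574.77/400 = 8.94 km.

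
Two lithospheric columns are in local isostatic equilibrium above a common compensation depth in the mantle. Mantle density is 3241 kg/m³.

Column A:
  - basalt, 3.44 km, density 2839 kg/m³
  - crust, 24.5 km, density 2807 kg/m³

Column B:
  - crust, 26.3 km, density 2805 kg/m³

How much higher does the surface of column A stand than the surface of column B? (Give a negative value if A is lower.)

For any compensation level in the mantle, the mantle terms cancel and isostasy reduces to e = (Σt_A − Σt_B) − (Σ(ρt)_A − Σ(ρt)_B) / ρ_m.
Σt_A = 27.94 km; Σt_B = 26.3 km; Σ(ρt)_A = 78537.66; Σ(ρt)_B = 73771.5 (in km·kg/m³).
e = (27.94 − 26.3) − (78537.66 − 73771.5) / 3241 = 0.169 km.

0.169 km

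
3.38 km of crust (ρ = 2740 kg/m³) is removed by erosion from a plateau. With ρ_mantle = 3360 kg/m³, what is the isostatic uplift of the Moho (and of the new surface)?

Unloading: uplift u = e ρ_c/ρ_m = 3.38 km × 2740/3360 = 2.76 km.

2.76 km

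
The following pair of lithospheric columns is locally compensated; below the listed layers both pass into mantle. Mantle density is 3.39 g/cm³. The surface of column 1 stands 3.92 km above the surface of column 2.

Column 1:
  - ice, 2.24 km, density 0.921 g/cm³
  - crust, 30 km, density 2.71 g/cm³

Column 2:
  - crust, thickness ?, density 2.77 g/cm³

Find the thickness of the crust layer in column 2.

20.4 km

Take the compensation level at the base of the deeper column (depth z_c below the surface of column 1) and equate Σ ρ_i t_i down to z_c; mantle fills any gap and the z_c terms cancel.
Column 1: 2.24×0.921 + 30×2.71 + (z_c − 32.24)×3.39
Column 2: 3.92×0 + x×2.77 + (z_c − 3.92 − 0 − x)×3.39
The z_c×3.39 term appears on both sides and cancels. Collect the known terms of each column as K = Σ(ρt)_known − 3.39 × (depth of known layers): K_1 = 83.36304 − 3.39×32.24 = −25.93056; K_2 = 0 − 3.39×(3.92 + 0) = −13.2888.
Balance: K_1 = K_2 − x×(3.39 − 2.77), so x = (K_2 − K_1)/(3.39 − 2.77) = 12.6418/0.62 = 20.4 km.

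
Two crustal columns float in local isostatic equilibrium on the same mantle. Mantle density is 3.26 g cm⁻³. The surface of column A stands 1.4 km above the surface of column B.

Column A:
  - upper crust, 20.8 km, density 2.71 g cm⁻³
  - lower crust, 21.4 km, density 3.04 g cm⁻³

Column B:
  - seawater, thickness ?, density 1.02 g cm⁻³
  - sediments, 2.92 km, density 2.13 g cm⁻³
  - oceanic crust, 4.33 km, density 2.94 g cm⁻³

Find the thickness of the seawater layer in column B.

Take the compensation level at the base of the deeper column (depth z_c below the surface of column A) and equate Σ ρ_i t_i down to z_c; mantle fills any gap and the z_c terms cancel.
Column A: 20.8×2.71 + 21.4×3.04 + (z_c − 42.2)×3.26
Column B: 1.4×0 + x×1.02 + 2.92×2.13 + 4.33×2.94 + (z_c − 1.4 − 7.25 − x)×3.26
The z_c×3.26 term appears on both sides and cancels. Collect the known terms of each column as K = Σ(ρt)_known − 3.26 × (depth of known layers): K_A = 121.424 − 3.26×42.2 = −16.148; K_B = 18.9498 − 3.26×(1.4 + 7.25) = −9.2492.
Balance: K_A = K_B − x×(3.26 − 1.02), so x = (K_B − K_A)/(3.26 − 1.02) = 6.8988/2.24 = 3.08 km.

3.08 km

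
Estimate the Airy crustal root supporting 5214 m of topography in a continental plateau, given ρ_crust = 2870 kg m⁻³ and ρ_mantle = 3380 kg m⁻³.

Isostatic balance requires: the weight of the topography is balanced by the buoyancy of the root, ρ_c h = (ρ_m − ρ_c) r.
r = h · ρ_c / (ρ_m − ρ_c) = 5214 m × 2870 / (3380 − 2870) = 29300 m.

29300 m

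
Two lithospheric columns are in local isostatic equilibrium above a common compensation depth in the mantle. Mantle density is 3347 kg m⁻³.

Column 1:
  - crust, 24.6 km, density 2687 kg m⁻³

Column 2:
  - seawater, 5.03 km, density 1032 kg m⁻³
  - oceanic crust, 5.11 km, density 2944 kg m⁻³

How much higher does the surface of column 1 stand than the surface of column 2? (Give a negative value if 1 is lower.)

0.757 km

For any compensation level in the mantle, the mantle terms cancel and isostasy reduces to e = (Σt_1 − Σt_2) − (Σ(ρt)_1 − Σ(ρt)_2) / ρ_m.
Σt_1 = 24.6 km; Σt_2 = 10.14 km; Σ(ρt)_1 = 66100.2; Σ(ρt)_2 = 20234.8 (in km·kg m⁻³).
e = (24.6 − 10.14) − (66100.2 − 20234.8) / 3347 = 0.757 km.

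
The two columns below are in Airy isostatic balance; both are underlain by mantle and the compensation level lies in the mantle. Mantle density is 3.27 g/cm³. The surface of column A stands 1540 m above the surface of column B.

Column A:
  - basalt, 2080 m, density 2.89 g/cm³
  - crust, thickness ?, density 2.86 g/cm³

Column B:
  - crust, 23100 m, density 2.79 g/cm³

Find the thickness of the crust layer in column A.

37400 m

Take the compensation level at the base of the deeper column (depth z_c below the surface of column A) and equate Σ ρ_i t_i down to z_c; mantle fills any gap and the z_c terms cancel.
Column A: 2080×2.89 + x×2.86 + (z_c − 2080 − x)×3.27
Column B: 1540×0 + 23100×2.79 + (z_c − 1540 − 23100)×3.27
The z_c×3.27 term appears on both sides and cancels. Collect the known terms of each column as K = Σ(ρt)_known − 3.27 × (depth of known layers): K_A = 6011.2 − 3.27×2080 = −790.4; K_B = 64449 − 3.27×(1540 + 23100) = −16123.8.
Balance: K_A − x×(3.27 − 2.86) = K_B, so x = (K_A − K_B)/(3.27 − 2.86) = 15333.4/0.41 = 37400 m.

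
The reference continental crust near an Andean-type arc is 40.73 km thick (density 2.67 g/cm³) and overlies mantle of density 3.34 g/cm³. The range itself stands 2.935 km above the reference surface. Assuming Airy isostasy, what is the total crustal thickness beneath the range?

55.4 km

Root depth r = h ρ_c / (ρ_m − ρ_c) = 2.935 km × 2.67 / 0.67 = 11.7 km.
Total thickness = T + h + r = 40.73 km + 2.935 km + 11.7 km = 55.4 km.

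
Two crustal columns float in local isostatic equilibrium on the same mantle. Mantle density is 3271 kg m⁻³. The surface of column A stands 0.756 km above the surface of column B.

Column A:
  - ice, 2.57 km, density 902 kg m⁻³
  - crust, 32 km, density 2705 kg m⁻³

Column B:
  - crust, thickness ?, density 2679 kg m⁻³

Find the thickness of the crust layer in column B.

Take the compensation level at the base of the deeper column (depth z_c below the surface of column A) and equate Σ ρ_i t_i down to z_c; mantle fills any gap and the z_c terms cancel.
Column A: 2.57×902 + 32×2705 + (z_c − 34.57)×3271
Column B: 0.756×0 + x×2679 + (z_c − 0.756 − 0 − x)×3271
The z_c×3271 term appears on both sides and cancels. Collect the known terms of each column as K = Σ(ρt)_known − 3271 × (depth of known layers): K_A = 88878.14 − 3271×34.57 = −24200.33; K_B = 0 − 3271×(0.756 + 0) = −2472.876.
Balance: K_A = K_B − x×(3271 − 2679), so x = (K_B − K_A)/(3271 − 2679) = 21727.5/592 = 36.7 km.

36.7 km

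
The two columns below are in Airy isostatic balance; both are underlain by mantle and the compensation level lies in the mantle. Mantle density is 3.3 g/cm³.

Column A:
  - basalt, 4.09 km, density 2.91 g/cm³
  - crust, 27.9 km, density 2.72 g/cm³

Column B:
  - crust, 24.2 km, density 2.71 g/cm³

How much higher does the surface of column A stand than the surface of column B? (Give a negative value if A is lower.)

1.06 km

For any compensation level in the mantle, the mantle terms cancel and isostasy reduces to e = (Σt_A − Σt_B) − (Σ(ρt)_A − Σ(ρt)_B) / ρ_m.
Σt_A = 31.99 km; Σt_B = 24.2 km; Σ(ρt)_A = 87.7899; Σ(ρt)_B = 65.582 (in km·g/cm³).
e = (31.99 − 24.2) − (87.7899 − 65.582) / 3.3 = 1.06 km.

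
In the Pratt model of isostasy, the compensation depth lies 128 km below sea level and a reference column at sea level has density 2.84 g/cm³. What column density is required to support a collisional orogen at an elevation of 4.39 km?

Pratt balance: ρ_ref D = ρ (D + h).
ρ = ρ_ref D/(D + h) = 2.84 × 128 km/(128 km + 4.39 km) = 2.75 g/cm³.

2.75 g/cm³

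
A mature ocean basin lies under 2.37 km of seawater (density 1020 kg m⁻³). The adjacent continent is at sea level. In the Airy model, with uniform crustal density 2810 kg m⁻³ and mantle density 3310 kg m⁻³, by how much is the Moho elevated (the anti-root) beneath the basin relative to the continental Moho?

Balancing pressure at the compensation depth: replacing crust with seawater at the top is compensated by replacing crust with mantle at the base: d (ρ_c − ρ_w) = a (ρ_m − ρ_c).
a = d (ρ_c − ρ_w)/(ρ_m − ρ_c) = 2.37 km × 1790/500 = 8.48 km.

8.48 km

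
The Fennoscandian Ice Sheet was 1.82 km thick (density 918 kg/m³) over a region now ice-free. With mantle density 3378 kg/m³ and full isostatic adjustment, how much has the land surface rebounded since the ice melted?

0.495 km

Removing the load lets mantle flow back in; uplift u satisfies ρ_ice t = ρ_m u.
u = t ρ_ice/ρ_m = 1.82 km × 918/3378 = 0.495 km.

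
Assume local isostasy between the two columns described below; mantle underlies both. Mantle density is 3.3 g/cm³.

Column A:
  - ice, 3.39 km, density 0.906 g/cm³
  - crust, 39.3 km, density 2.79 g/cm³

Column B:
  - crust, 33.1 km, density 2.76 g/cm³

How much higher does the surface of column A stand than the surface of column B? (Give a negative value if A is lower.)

3.12 km

For any compensation level in the mantle, the mantle terms cancel and isostasy reduces to e = (Σt_A − Σt_B) − (Σ(ρt)_A − Σ(ρt)_B) / ρ_m.
Σt_A = 42.69 km; Σt_B = 33.1 km; Σ(ρt)_A = 112.71834; Σ(ρt)_B = 91.356 (in km·g/cm³).
e = (42.69 − 33.1) − (112.71834 − 91.356) / 3.3 = 3.12 km.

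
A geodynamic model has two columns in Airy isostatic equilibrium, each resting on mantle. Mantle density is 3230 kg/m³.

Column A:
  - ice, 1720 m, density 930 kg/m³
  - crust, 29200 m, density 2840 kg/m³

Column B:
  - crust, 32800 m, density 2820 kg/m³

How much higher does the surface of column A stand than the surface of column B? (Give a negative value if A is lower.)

587 m

For any compensation level in the mantle, the mantle terms cancel and isostasy reduces to e = (Σt_A − Σt_B) − (Σ(ρt)_A − Σ(ρt)_B) / ρ_m.
Σt_A = 30920 m; Σt_B = 32800 m; Σ(ρt)_A = 84527600; Σ(ρt)_B = 92496000 (in m·kg/m³).
e = (30920 − 32800) − (84527600 − 92496000) / 3230 = 587 m.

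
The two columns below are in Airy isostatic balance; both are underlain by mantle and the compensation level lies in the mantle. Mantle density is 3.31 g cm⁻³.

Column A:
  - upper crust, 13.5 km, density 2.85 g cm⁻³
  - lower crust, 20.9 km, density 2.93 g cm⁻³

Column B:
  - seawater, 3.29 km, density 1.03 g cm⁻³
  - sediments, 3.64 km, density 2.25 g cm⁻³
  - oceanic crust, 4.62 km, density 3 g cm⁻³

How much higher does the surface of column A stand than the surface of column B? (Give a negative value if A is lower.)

For any compensation level in the mantle, the mantle terms cancel and isostasy reduces to e = (Σt_A − Σt_B) − (Σ(ρt)_A − Σ(ρt)_B) / ρ_m.
Σt_A = 34.4 km; Σt_B = 11.55 km; Σ(ρt)_A = 99.712; Σ(ρt)_B = 25.4387 (in km·g cm⁻³).
e = (34.4 − 11.55) − (99.712 − 25.4387) / 3.31 = 0.411 km.

0.411 km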